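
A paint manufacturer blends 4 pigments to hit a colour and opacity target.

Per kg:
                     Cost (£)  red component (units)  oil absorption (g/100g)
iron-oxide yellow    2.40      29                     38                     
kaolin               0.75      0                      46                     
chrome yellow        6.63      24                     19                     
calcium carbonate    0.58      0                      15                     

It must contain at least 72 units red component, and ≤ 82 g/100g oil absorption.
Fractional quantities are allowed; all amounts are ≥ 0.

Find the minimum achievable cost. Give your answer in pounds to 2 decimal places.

Let x1 = kg of iron-oxide yellow, x2 = kg of kaolin, x3 = kg of chrome yellow, x4 = kg of calcium carbonate.
Minimize 2.4x1 + 0.75x2 + 6.63x3 + 0.58x4 subject to:
  29x1 + 24x3 ≥ 72   (red component)
  38x1 + 46x2 + 19x3 + 15x4 ≤ 82   (oil absorption)
  x1, x2, x3, x4 ≥ 0.
The cheapest feasible vertex uses only iron-oxide yellow, chrome yellow; kaolin, calcium carbonate are not used. Binding constraints: red component and oil absorption.
That vertex is x1 = 1.662, x3 = 0.9917.
Total cost: 2.4·1.662 + 6.63·0.9917 = 10.5638.

£10.56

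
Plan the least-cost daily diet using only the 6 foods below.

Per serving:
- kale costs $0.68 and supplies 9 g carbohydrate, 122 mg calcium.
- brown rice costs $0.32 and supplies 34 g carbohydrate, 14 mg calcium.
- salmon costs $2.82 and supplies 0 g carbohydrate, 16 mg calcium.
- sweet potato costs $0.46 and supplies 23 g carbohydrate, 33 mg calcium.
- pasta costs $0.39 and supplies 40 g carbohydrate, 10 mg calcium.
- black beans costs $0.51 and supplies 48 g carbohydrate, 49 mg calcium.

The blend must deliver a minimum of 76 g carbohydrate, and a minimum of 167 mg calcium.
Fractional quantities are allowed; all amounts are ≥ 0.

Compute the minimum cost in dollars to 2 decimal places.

Let x1 = servings of kale, x2 = servings of brown rice, x3 = servings of salmon, x4 = servings of sweet potato, x5 = servings of pasta, x6 = servings of black beans.
Minimize 0.68x1 + 0.32x2 + 2.82x3 + 0.46x4 + 0.39x5 + 0.51x6 subject to:
  9x1 + 34x2 + 23x4 + 40x5 + 48x6 ≥ 76   (carbohydrate)
  122x1 + 14x2 + 16x3 + 33x4 + 10x5 + 49x6 ≥ 167   (calcium)
  x1, x2, x3, x4, x5, x6 ≥ 0.
At the optimum only kale, black beans are positive (brown rice, salmon, sweet potato, pasta = 0). There the carbohydrate and calcium constraints are tight.
Optimal quantities: kale = 0.7926 servings, black beans = 1.435 servings.
Total cost: 0.68·0.7926 + 0.51·1.435 = 1.2708.

$1.27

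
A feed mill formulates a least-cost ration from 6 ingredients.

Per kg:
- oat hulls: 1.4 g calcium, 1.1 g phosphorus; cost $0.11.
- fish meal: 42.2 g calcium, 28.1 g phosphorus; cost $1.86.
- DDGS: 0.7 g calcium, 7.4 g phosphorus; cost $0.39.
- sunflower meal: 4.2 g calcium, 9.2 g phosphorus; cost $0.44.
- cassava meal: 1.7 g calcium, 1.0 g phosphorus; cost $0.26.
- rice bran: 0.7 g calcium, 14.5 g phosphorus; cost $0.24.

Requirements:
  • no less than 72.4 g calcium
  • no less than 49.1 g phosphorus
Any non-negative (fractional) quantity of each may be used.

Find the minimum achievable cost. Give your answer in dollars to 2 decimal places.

$3.20

Let x1 = kg of oat hulls, x2 = kg of fish meal, x3 = kg of DDGS, x4 = kg of sunflower meal, x5 = kg of cassava meal, x6 = kg of rice bran.
min 0.11x1 + 1.86x2 + 0.39x3 + 0.44x4 + 0.26x5 + 0.24x6 subject to:
  1.4x1 + 42.2x2 + 0.7x3 + 4.2x4 + 1.7x5 + 0.7x6 ≥ 72.4   (calcium)
  1.1x1 + 28.1x2 + 7.4x3 + 9.2x4 + 1x5 + 14.5x6 ≥ 49.1   (phosphorus)
  x1, x2, x3, x4, x5, x6 ≥ 0.
The optimal basis is {fish meal, rice bran}; oat hulls, DDGS, sunflower meal, cassava meal drop out. Binding constraints: calcium and phosphorus.
That vertex is x2 = 1.7146, x6 = 0.063455.
Objective = 1.86·1.7146 + 0.24·0.063455 = 3.2044.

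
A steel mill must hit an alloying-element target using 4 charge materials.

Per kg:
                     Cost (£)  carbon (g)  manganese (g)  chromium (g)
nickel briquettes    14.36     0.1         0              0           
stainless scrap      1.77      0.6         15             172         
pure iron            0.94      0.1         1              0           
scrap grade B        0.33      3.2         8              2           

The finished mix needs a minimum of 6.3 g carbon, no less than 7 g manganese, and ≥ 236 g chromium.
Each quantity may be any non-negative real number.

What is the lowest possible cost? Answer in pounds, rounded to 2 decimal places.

Let x1 = kg of nickel briquettes, x2 = kg of stainless scrap, x3 = kg of pure iron, x4 = kg of scrap grade B.
min 14.36x1 + 1.77x2 + 0.94x3 + 0.33x4 with:
  0.1x1 + 0.6x2 + 0.1x3 + 3.2x4 ≥ 6.3   (carbon)
  15x2 + 1x3 + 8x4 ≥ 7   (manganese)
  172x2 + 2x4 ≥ 236   (chromium)
  x1, x2, x3, x4 ≥ 0.
The optimal basis is {stainless scrap, scrap grade B}; nickel briquettes, pure iron drop out. There the carbon and chromium constraints are tight.
That vertex is x2 = 1.352, x4 = 1.715.
Cost = 1.77·1.352 + 0.33·1.715 = 2.9590.

£2.96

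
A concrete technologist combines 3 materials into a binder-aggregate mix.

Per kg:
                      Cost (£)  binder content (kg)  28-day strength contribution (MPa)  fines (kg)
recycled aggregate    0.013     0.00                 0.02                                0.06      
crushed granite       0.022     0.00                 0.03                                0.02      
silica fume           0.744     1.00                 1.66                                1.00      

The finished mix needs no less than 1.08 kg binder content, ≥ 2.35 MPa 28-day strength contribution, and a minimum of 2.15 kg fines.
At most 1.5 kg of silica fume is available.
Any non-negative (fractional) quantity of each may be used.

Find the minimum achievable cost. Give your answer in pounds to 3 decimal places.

Treat it as an LP. Let x1 = kg of recycled aggregate, x2 = kg of crushed granite, x3 = kg of silica fume.
Minimize 0.013x1 + 0.022x2 + 0.744x3 s.t.:
  1x3 ≥ 1.08   (binder content)
  0.02x1 + 0.03x2 + 1.66x3 ≥ 2.35   (28-day strength contribution)
  0.06x1 + 0.02x2 + 1x3 ≥ 2.15   (fines)
  x3 ≤ 1.5
  x1, x2, x3 ≥ 0.
The optimal basis is {recycled aggregate, silica fume}; crushed granite drops out. Binding constraints: 28-day strength contribution and fines.
That vertex is x1 = 15.31, x3 = 1.231.
Total cost: 0.013·15.31 + 0.744·1.231 = 1.11489.

£1.115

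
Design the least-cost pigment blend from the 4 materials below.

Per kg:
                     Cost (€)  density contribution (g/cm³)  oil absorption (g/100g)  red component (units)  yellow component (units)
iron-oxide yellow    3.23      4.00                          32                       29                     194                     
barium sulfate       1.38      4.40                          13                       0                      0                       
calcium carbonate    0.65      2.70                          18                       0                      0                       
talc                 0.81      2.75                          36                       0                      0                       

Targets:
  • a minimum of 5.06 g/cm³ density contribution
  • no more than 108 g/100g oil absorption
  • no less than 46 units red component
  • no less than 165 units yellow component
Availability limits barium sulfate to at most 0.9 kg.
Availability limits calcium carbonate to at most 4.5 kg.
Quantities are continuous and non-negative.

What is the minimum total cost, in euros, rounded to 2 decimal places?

€5.12

Let x1 = kg of iron-oxide yellow, x2 = kg of barium sulfate, x3 = kg of calcium carbonate, x4 = kg of talc.
min 3.23x1 + 1.38x2 + 0.65x3 + 0.81x4 with:
  4x1 + 4.4x2 + 2.7x3 + 2.75x4 ≥ 5.06   (density contribution)
  32x1 + 13x2 + 18x3 + 36x4 ≤ 108   (oil absorption)
  29x1 ≥ 46   (red component)
  194x1 ≥ 165   (yellow component)
  x2 ≤ 0.9
  x3 ≤ 4.5
  x1, x2, x3, x4 ≥ 0.
The optimal basis is {iron-oxide yellow}; barium sulfate, calcium carbonate, talc drop out. There the red component constraint is tight.
Solving gives x1 = 1.586.
Cost = 3.23·1.586 = 5.1228.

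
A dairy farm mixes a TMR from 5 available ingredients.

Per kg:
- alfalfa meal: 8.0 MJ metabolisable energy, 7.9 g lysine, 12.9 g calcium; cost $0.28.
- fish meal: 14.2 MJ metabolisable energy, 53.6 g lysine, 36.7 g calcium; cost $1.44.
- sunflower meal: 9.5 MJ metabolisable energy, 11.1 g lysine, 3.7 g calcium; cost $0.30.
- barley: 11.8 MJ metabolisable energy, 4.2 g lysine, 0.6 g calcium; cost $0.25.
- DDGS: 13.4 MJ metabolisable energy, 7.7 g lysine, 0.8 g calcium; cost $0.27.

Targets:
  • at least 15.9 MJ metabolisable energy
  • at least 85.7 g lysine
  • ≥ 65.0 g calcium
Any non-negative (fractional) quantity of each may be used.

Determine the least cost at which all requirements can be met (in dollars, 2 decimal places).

$2.36

Let x1 = kg of alfalfa meal, x2 = kg of fish meal, x3 = kg of sunflower meal, x4 = kg of barley, x5 = kg of DDGS.
min 0.28x1 + 1.44x2 + 0.3x3 + 0.25x4 + 0.27x5 with:
  8x1 + 14.2x2 + 9.5x3 + 11.8x4 + 13.4x5 ≥ 15.9   (metabolisable energy)
  7.9x1 + 53.6x2 + 11.1x3 + 4.2x4 + 7.7x5 ≥ 85.7   (lysine)
  12.9x1 + 36.7x2 + 3.7x3 + 0.6x4 + 0.8x5 ≥ 65   (calcium)
  x1, x2, x3, x4, x5 ≥ 0.
The cheapest feasible vertex uses only alfalfa meal, fish meal; sunflower meal, barley, DDGS are not used. There the lysine and calcium constraints are tight.
Optimal quantities: alfalfa meal = 0.8438 kg, fish meal = 1.475 kg.
Hence cost = 0.28·0.8438 + 1.44·1.475 = $2.3603.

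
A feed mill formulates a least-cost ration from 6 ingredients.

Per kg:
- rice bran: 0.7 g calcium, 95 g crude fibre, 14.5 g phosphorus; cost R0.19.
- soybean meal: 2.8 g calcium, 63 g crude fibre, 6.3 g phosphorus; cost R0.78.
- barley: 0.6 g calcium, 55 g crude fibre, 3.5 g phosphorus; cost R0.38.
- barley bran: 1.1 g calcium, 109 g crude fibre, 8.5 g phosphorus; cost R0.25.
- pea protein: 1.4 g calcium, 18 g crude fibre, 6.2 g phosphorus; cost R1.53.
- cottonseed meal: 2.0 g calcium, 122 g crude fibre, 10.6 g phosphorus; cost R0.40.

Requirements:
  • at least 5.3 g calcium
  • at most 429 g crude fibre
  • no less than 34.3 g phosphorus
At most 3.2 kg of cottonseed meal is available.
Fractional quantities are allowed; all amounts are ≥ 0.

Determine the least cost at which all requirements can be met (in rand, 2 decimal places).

Let x1 = kg of rice bran, x2 = kg of soybean meal, x3 = kg of barley, x4 = kg of barley bran, x5 = kg of pea protein, x6 = kg of cottonseed meal.
Minimise 0.19x1 + 0.78x2 + 0.38x3 + 0.25x4 + 1.53x5 + 0.4x6 with:
  0.7x1 + 2.8x2 + 0.6x3 + 1.1x4 + 1.4x5 + 2x6 ≥ 5.3   (calcium)
  95x1 + 63x2 + 55x3 + 109x4 + 18x5 + 122x6 ≤ 429   (crude fibre)
  14.5x1 + 6.3x2 + 3.5x3 + 8.5x4 + 6.2x5 + 10.6x6 ≥ 34.3   (phosphorus)
  x6 ≤ 3.2
  x1, x2, x3, x4, x5, x6 ≥ 0.
The minimum-cost mix takes nothing from soybean meal, barley, barley bran, pea protein — only rice bran, cottonseed meal. The calcium and phosphorus requirements are met with equality.
Optimal quantities: rice bran = 0.5755 kg, cottonseed meal = 2.449 kg.
Cost = 0.19·0.5755 + 0.4·2.449 = 1.0889.

R1.09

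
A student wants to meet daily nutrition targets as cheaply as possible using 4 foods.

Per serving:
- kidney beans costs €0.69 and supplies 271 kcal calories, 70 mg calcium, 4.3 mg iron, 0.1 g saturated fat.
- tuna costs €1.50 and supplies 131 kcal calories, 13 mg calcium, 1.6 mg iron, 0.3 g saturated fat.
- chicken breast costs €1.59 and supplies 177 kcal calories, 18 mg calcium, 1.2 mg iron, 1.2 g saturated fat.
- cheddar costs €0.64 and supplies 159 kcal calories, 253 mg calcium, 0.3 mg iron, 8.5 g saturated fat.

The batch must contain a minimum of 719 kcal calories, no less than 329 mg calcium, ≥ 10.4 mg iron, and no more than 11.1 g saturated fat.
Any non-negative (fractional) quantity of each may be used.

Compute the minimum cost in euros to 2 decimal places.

€2.05

This is a linear program. Let x1 = servings of kidney beans, x2 = servings of tuna, x3 = servings of chicken breast, x4 = servings of cheddar.
min 0.69x1 + 1.5x2 + 1.59x3 + 0.64x4 subject to:
  271x1 + 131x2 + 177x3 + 159x4 ≥ 719   (calories)
  70x1 + 13x2 + 18x3 + 253x4 ≥ 329   (calcium)
  4.3x1 + 1.6x2 + 1.2x3 + 0.3x4 ≥ 10.4   (iron)
  0.1x1 + 0.3x2 + 1.2x3 + 8.5x4 ≤ 11.1   (saturated fat)
  x1, x2, x3, x4 ≥ 0.
The cheapest feasible vertex uses only kidney beans, cheddar; tuna, chicken breast are not used. Binding constraints: calcium and iron.
Optimal quantities: kidney beans = 2.374 servings, cheddar = 0.6436 servings.
Hence cost = 0.69·2.374 + 0.64·0.6436 = €2.0500.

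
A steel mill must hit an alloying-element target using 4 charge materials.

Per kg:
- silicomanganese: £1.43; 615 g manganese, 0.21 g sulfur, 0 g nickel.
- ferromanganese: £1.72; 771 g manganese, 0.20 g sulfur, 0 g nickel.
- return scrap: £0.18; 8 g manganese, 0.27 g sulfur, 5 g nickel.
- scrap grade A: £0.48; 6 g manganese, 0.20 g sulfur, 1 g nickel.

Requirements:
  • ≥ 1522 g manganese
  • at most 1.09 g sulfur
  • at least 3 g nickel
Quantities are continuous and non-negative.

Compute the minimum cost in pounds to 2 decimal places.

Let x1 = kg of silicomanganese, x2 = kg of ferromanganese, x3 = kg of return scrap, x4 = kg of scrap grade A.
min 1.43x1 + 1.72x2 + 0.18x3 + 0.48x4 with:
  615x1 + 771x2 + 8x3 + 6x4 ≥ 1522   (manganese)
  0.21x1 + 0.2x2 + 0.27x3 + 0.2x4 ≤ 1.09   (sulfur)
  5x3 + 1x4 ≥ 3   (nickel)
  x1, x2, x3, x4 ≥ 0.
The optimal basis is {ferromanganese, return scrap}; silicomanganese, scrap grade A drop out. There the manganese and nickel constraints are tight.
Optimal quantities: ferromanganese = 1.968 kg, return scrap = 0.6 kg.
Total cost: 1.72·1.968 + 0.18·0.6 = 3.4930.

£3.49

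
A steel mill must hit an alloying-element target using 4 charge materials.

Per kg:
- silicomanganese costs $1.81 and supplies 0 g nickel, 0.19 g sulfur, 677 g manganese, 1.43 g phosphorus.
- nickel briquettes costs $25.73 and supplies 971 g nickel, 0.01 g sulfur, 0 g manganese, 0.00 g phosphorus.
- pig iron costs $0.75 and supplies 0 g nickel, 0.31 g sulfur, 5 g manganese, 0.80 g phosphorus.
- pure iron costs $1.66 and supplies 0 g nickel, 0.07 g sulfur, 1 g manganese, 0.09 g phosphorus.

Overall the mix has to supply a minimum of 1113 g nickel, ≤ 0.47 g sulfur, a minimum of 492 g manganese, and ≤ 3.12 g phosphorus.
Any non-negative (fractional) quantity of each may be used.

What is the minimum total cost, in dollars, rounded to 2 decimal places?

Let x1 = kg of silicomanganese, x2 = kg of nickel briquettes, x3 = kg of pig iron, x4 = kg of pure iron.
Minimize 1.81x1 + 25.73x2 + 0.75x3 + 1.66x4 subject to:
  971x2 ≥ 1113   (nickel)
  0.19x1 + 0.01x2 + 0.31x3 + 0.07x4 ≤ 0.47   (sulfur)
  677x1 + 5x3 + 1x4 ≥ 492   (manganese)
  1.43x1 + 0.8x3 + 0.09x4 ≤ 3.12   (phosphorus)
  x1, x2, x3, x4 ≥ 0.
The minimum-cost mix takes nothing from pig iron, pure iron — only silicomanganese, nickel briquettes. The nickel and manganese requirements are met with equality.
So silicomanganese = 0.72674 kg, nickel briquettes = 1.1462 kg.
Total cost: 1.81·0.72674 + 25.73·1.1462 = 30.8071.

$30.81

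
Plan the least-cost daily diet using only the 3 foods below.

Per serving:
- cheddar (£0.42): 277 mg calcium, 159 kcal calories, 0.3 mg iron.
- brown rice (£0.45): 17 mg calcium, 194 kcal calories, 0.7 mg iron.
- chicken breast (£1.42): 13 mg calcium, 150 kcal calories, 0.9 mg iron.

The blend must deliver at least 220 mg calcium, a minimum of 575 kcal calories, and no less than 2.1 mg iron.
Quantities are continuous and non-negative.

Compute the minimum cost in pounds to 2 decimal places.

Let x1 = servings of cheddar, x2 = servings of brown rice, x3 = servings of chicken breast.
min 0.42x1 + 0.45x2 + 1.42x3 s.t.:
  277x1 + 17x2 + 13x3 ≥ 220   (calcium)
  159x1 + 194x2 + 150x3 ≥ 575   (calories)
  0.3x1 + 0.7x2 + 0.9x3 ≥ 2.1   (iron)
  x1, x2, x3 ≥ 0.
The cheapest feasible vertex uses only cheddar, brown rice; chicken breast is not used. There the calcium and iron constraints are tight.
Solving gives x1 = 0.6266, x2 = 2.731.
Total cost: 0.42·0.6266 + 0.45·2.731 = 1.4921.

£1.49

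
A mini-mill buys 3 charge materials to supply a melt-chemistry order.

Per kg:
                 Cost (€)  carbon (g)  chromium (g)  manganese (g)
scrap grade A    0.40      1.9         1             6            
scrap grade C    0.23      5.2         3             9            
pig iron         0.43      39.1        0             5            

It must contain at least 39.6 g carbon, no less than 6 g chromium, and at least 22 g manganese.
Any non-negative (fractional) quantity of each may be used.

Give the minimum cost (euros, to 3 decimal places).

Let x1 = kg of scrap grade A, x2 = kg of scrap grade C, x3 = kg of pig iron.
min 0.4x1 + 0.23x2 + 0.43x3 subject to:
  1.9x1 + 5.2x2 + 39.1x3 ≥ 39.6   (carbon)
  1x1 + 3x2 ≥ 6   (chromium)
  6x1 + 9x2 + 5x3 ≥ 22   (manganese)
  x1, x2, x3 ≥ 0.
The optimal basis is {scrap grade C, pig iron}; scrap grade A drops out. Binding constraints: carbon and manganese.
So scrap grade C = 2.032 kg, pig iron = 0.7426 kg.
Objective = 0.23·2.032 + 0.43·0.7426 = 0.78668.

€0.787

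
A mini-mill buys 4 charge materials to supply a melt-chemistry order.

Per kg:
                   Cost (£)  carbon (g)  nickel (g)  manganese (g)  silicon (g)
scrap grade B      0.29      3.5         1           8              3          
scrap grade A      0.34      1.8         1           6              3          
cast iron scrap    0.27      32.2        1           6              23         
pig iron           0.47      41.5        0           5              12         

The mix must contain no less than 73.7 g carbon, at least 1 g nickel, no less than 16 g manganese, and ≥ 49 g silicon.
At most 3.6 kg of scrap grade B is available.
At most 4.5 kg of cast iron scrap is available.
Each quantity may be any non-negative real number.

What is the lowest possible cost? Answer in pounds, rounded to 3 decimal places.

£0.698

Treat it as an LP. Let x1 = kg of scrap grade B, x2 = kg of scrap grade A, x3 = kg of cast iron scrap, x4 = kg of pig iron.
min 0.29x1 + 0.34x2 + 0.27x3 + 0.47x4 s.t.:
  3.5x1 + 1.8x2 + 32.2x3 + 41.5x4 ≥ 73.7   (carbon)
  1x1 + 1x2 + 1x3 ≥ 1   (nickel)
  8x1 + 6x2 + 6x3 + 5x4 ≥ 16   (manganese)
  3x1 + 3x2 + 23x3 + 12x4 ≥ 49   (silicon)
  x1 ≤ 3.6
  x3 ≤ 4.5
  x1, x2, x3, x4 ≥ 0.
At the optimum only scrap grade B, cast iron scrap are positive (scrap grade A, pig iron = 0). Binding constraints: carbon and manganese.
Solving gives x1 = 0.3085, x3 = 2.255.
Cost = 0.29·0.3085 + 0.27·2.255 = 0.69832.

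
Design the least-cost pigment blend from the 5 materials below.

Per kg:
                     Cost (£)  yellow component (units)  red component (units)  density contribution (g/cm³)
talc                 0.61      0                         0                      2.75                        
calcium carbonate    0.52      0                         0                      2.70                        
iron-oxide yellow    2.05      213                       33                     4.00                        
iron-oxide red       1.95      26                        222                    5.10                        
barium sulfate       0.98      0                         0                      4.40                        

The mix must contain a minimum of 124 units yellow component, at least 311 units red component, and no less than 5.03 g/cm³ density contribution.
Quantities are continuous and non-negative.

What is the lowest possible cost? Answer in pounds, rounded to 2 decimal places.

Let x1 = kg of talc, x2 = kg of calcium carbonate, x3 = kg of iron-oxide yellow, x4 = kg of iron-oxide red, x5 = kg of barium sulfate.
Minimize 0.61x1 + 0.52x2 + 2.05x3 + 1.95x4 + 0.98x5 subject to:
  213x3 + 26x4 ≥ 124   (yellow component)
  33x3 + 222x4 ≥ 311   (red component)
  2.75x1 + 2.7x2 + 4x3 + 5.1x4 + 4.4x5 ≥ 5.03   (density contribution)
  x1, x2, x3, x4, x5 ≥ 0.
The cheapest feasible vertex uses only iron-oxide yellow, iron-oxide red; talc, calcium carbonate, barium sulfate are not used. Binding constraints: yellow component and red component.
Optimal quantities: iron-oxide yellow = 0.4188 kg, iron-oxide red = 1.339 kg.
Objective = 2.05·0.4188 + 1.95·1.339 = 3.4696.

£3.47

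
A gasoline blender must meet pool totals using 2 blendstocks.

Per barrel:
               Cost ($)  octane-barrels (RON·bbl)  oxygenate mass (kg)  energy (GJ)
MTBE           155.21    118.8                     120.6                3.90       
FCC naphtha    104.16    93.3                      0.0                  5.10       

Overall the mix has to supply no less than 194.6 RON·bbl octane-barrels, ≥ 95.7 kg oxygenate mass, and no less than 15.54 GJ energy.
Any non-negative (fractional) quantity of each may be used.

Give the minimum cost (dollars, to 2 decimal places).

Set it up as a linear program. Let x1 = barrels of MTBE, x2 = barrels of FCC naphtha.
Minimise 155.21x1 + 104.16x2 s.t.:
  118.8x1 + 93.3x2 ≥ 194.6   (octane-barrels)
  120.6x1 ≥ 95.7   (oxygenate mass)
  3.9x1 + 5.1x2 ≥ 15.54   (energy)
  x1, x2 ≥ 0.
Both inputs are positive at the optimum. The oxygenate mass and energy requirements are met with equality.
That vertex is x1 = 0.79353, x2 = 2.4402.
Objective = 155.21·0.79353 + 104.16·2.4402 = 377.33502.

$377.34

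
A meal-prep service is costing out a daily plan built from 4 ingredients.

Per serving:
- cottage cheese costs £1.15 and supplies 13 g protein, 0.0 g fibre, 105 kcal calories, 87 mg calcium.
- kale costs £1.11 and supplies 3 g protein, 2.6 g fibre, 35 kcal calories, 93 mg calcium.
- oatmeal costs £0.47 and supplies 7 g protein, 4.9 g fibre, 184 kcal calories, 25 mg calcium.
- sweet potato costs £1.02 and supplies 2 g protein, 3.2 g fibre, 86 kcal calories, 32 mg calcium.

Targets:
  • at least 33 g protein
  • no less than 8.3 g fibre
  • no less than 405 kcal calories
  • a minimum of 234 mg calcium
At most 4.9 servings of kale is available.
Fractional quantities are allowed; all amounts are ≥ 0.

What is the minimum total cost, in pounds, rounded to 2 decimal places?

This is a linear program. Let x1 = servings of cottage cheese, x2 = servings of kale, x3 = servings of oatmeal, x4 = servings of sweet potato.
Minimize 1.15x1 + 1.11x2 + 0.47x3 + 1.02x4 subject to:
  13x1 + 3x2 + 7x3 + 2x4 ≥ 33   (protein)
  2.6x2 + 4.9x3 + 3.2x4 ≥ 8.3   (fibre)
  105x1 + 35x2 + 184x3 + 86x4 ≥ 405   (calories)
  87x1 + 93x2 + 25x3 + 32x4 ≥ 234   (calcium)
  x2 ≤ 4.9
  x1, x2, x3, x4 ≥ 0.
At the optimum only cottage cheese, kale, oatmeal are positive (sweet potato = 0). There the protein, fibre, calcium constraints are tight.
That vertex is x1 = 1.659, x2 = 0.5935, x3 = 1.379.
Total cost: 1.15·1.659 + 1.11·0.5935 + 0.47·1.379 = 3.2148.

£3.21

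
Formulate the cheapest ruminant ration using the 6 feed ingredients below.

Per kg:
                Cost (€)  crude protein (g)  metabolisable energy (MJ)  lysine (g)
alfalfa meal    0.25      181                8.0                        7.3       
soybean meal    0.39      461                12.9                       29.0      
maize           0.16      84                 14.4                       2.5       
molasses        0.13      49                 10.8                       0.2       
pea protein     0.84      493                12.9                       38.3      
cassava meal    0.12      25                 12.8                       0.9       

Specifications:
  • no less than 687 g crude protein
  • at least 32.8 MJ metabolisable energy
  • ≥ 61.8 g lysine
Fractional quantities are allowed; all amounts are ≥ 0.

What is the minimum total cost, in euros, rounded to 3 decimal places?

Let x1 = kg of alfalfa meal, x2 = kg of soybean meal, x3 = kg of maize, x4 = kg of molasses, x5 = kg of pea protein, x6 = kg of cassava meal.
Minimize 0.25x1 + 0.39x2 + 0.16x3 + 0.13x4 + 0.84x5 + 0.12x6 subject to:
  181x1 + 461x2 + 84x3 + 49x4 + 493x5 + 25x6 ≥ 687   (crude protein)
  8x1 + 12.9x2 + 14.4x3 + 10.8x4 + 12.9x5 + 12.8x6 ≥ 32.8   (metabolisable energy)
  7.3x1 + 29x2 + 2.5x3 + 0.2x4 + 38.3x5 + 0.9x6 ≥ 61.8   (lysine)
  x1, x2, x3, x4, x5, x6 ≥ 0.
The minimum-cost mix takes nothing from alfalfa meal, maize, molasses, pea protein — only soybean meal, cassava meal. There the metabolisable energy and lysine constraints are tight.
Solving gives x2 = 2.118, x6 = 0.4282.
Cost = 0.39·2.118 + 0.12·0.4282 = 0.87740.

€0.877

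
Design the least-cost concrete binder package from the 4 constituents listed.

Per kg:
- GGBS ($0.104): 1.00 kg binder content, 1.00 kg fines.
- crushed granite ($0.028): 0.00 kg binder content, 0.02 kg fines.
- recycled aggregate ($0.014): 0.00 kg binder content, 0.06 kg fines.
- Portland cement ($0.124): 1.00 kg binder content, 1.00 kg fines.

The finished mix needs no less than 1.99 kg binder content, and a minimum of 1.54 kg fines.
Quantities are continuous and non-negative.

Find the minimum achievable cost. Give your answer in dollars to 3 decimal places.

$0.207

This is a linear program. Let x1 = kg of GGBS, x2 = kg of crushed granite, x3 = kg of recycled aggregate, x4 = kg of Portland cement.
min 0.104x1 + 0.028x2 + 0.014x3 + 0.124x4 s.t.:
  1x1 + 1x4 ≥ 1.99   (binder content)
  1x1 + 0.02x2 + 0.06x3 + 1x4 ≥ 1.54   (fines)
  x1, x2, x3, x4 ≥ 0.
At the optimum only GGBS is positive (crushed granite, recycled aggregate, Portland cement = 0). Binding constraint: binder content.
Solving gives x1 = 1.99.
Cost = 0.104·1.99 = 0.20696.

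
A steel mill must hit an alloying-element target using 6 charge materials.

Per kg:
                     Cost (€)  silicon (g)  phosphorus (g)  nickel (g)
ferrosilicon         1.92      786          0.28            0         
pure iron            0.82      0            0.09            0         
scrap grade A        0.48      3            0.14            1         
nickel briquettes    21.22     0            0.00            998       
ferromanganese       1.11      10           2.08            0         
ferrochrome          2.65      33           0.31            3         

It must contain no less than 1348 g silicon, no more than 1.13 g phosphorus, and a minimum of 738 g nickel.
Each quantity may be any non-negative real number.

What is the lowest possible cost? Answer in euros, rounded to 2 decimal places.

Let x1 = kg of ferrosilicon, x2 = kg of pure iron, x3 = kg of scrap grade A, x4 = kg of nickel briquettes, x5 = kg of ferromanganese, x6 = kg of ferrochrome.
Minimize 1.92x1 + 0.82x2 + 0.48x3 + 21.22x4 + 1.11x5 + 2.65x6 subject to:
  786x1 + 3x3 + 10x5 + 33x6 ≥ 1348   (silicon)
  0.28x1 + 0.09x2 + 0.14x3 + 2.08x5 + 0.31x6 ≤ 1.13   (phosphorus)
  1x3 + 998x4 + 3x6 ≥ 738   (nickel)
  x1, x2, x3, x4, x5, x6 ≥ 0.
The optimal basis is {ferrosilicon, nickel briquettes}; pure iron, scrap grade A, ferromanganese, ferrochrome drop out. Binding constraints: silicon and nickel.
So ferrosilicon = 1.715 kg, nickel briquettes = 0.7395 kg.
Total cost: 1.92·1.715 + 21.22·0.7395 = 18.98499.

€18.98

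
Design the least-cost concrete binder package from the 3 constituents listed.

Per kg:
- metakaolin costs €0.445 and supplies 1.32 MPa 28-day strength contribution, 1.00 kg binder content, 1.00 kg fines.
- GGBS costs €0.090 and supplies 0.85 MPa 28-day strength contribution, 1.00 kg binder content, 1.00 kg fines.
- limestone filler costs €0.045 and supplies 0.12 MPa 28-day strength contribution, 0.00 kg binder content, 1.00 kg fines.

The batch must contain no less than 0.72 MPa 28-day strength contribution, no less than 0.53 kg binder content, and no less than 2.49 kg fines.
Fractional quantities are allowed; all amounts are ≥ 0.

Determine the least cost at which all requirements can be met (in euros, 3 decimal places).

Let x1 = kg of metakaolin, x2 = kg of GGBS, x3 = kg of limestone filler.
Minimize 0.445x1 + 0.09x2 + 0.045x3 s.t.:
  1.32x1 + 0.85x2 + 0.12x3 ≥ 0.72   (28-day strength contribution)
  1x1 + 1x2 ≥ 0.53   (binder content)
  1x1 + 1x2 + 1x3 ≥ 2.49   (fines)
  x1, x2, x3 ≥ 0.
The minimum-cost mix takes nothing from metakaolin — only GGBS, limestone filler. There the 28-day strength contribution and fines constraints are tight.
Solving gives x2 = 0.577, x3 = 1.913.
Hence cost = 0.09·0.577 + 0.045·1.913 = €0.13802.

€0.138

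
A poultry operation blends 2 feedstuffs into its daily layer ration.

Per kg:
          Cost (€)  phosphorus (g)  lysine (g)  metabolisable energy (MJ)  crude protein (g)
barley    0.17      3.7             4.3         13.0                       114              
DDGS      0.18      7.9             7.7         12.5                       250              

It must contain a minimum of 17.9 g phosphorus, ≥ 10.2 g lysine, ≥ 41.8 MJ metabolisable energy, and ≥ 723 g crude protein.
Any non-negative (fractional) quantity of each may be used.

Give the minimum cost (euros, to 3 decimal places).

€0.589

Treat it as an LP. Let x1 = kg of barley, x2 = kg of DDGS.
min 0.17x1 + 0.18x2 with:
  3.7x1 + 7.9x2 ≥ 17.9   (phosphorus)
  4.3x1 + 7.7x2 ≥ 10.2   (lysine)
  13x1 + 12.5x2 ≥ 41.8   (metabolisable energy)
  114x1 + 250x2 ≥ 723   (crude protein)
  x1, x2 ≥ 0.
Both inputs are positive at the optimum. Binding constraints: metabolisable energy and crude protein.
Solving gives x1 = 0.774, x2 = 2.539.
Cost = 0.17·0.774 + 0.18·2.539 = 0.58860.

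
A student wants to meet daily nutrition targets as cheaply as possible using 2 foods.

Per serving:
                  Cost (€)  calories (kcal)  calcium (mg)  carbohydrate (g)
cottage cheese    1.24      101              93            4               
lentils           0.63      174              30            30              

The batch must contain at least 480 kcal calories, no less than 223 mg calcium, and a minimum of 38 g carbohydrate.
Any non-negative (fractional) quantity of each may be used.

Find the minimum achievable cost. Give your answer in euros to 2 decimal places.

Let x1 = servings of cottage cheese, x2 = servings of lentils.
Minimise 1.24x1 + 0.63x2 subject to:
  101x1 + 174x2 ≥ 480   (calories)
  93x1 + 30x2 ≥ 223   (calcium)
  4x1 + 30x2 ≥ 38   (carbohydrate)
  x1, x2 ≥ 0.
Both inputs are positive at the optimum. There the calories and calcium constraints are tight.
That vertex is x1 = 1.855, x2 = 1.682.
Hence cost = 1.24·1.855 + 0.63·1.682 = €3.3599.

€3.36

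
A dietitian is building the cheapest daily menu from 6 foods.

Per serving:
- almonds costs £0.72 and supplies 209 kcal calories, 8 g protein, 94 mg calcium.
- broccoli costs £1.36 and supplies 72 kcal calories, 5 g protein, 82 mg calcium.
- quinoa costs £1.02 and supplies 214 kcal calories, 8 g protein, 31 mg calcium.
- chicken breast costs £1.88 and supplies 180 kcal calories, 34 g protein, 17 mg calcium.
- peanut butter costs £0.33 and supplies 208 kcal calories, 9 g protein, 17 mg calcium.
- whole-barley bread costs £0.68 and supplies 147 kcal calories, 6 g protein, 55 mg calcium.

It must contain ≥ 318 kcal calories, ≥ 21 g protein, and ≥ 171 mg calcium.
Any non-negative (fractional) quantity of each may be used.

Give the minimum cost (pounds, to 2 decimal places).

£1.48

Let x1 = servings of almonds, x2 = servings of broccoli, x3 = servings of quinoa, x4 = servings of chicken breast, x5 = servings of peanut butter, x6 = servings of whole-barley bread.
min 0.72x1 + 1.36x2 + 1.02x3 + 1.88x4 + 0.33x5 + 0.68x6 s.t.:
  209x1 + 72x2 + 214x3 + 180x4 + 208x5 + 147x6 ≥ 318   (calories)
  8x1 + 5x2 + 8x3 + 34x4 + 9x5 + 6x6 ≥ 21   (protein)
  94x1 + 82x2 + 31x3 + 17x4 + 17x5 + 55x6 ≥ 171   (calcium)
  x1, x2, x3, x4, x5, x6 ≥ 0.
The minimum-cost mix takes nothing from broccoli, quinoa, chicken breast, whole-barley bread — only almonds, peanut butter. There the protein and calcium constraints are tight.
Optimal quantities: almonds = 1.665 servings, peanut butter = 0.8535 servings.
Cost = 0.72·1.665 + 0.33·0.8535 = 1.4805.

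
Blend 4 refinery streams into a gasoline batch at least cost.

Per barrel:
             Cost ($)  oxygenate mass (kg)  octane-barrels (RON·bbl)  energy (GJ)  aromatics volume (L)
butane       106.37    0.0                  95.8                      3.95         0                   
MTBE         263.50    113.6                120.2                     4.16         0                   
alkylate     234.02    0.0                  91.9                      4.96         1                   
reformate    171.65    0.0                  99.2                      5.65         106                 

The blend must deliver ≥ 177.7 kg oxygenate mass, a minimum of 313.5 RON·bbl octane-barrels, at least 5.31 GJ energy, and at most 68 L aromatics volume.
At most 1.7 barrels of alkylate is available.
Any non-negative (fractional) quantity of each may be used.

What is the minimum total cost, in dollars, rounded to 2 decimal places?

Let x1 = barrels of butane, x2 = barrels of MTBE, x3 = barrels of alkylate, x4 = barrels of reformate.
min 106.37x1 + 263.5x2 + 234.02x3 + 171.65x4 subject to:
  113.6x2 ≥ 177.7   (oxygenate mass)
  95.8x1 + 120.2x2 + 91.9x3 + 99.2x4 ≥ 313.5   (octane-barrels)
  3.95x1 + 4.16x2 + 4.96x3 + 5.65x4 ≥ 5.31   (energy)
  1x3 + 106x4 ≤ 68   (aromatics volume)
  x3 ≤ 1.7
  x1, x2, x3, x4 ≥ 0.
At the optimum only butane, MTBE are positive (alkylate, reformate = 0). There the oxygenate mass and octane-barrels constraints are tight.
So butane = 1.30977 barrels, MTBE = 1.56426 barrels.
Objective = 106.37·1.30977 + 263.5·1.56426 = 551.5027.

$551.50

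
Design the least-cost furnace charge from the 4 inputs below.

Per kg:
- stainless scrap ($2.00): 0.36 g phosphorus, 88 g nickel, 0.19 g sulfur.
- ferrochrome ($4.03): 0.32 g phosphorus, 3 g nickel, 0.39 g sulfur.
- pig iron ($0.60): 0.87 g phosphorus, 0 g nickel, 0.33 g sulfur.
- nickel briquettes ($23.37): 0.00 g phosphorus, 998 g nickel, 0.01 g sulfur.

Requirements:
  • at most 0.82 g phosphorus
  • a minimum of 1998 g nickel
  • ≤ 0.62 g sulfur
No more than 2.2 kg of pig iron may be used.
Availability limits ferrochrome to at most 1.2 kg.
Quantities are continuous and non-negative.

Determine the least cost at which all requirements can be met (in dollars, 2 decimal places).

Treat it as an LP. Let x1 = kg of stainless scrap, x2 = kg of ferrochrome, x3 = kg of pig iron, x4 = kg of nickel briquettes.
Minimize 2x1 + 4.03x2 + 0.6x3 + 23.37x4 s.t.:
  0.36x1 + 0.32x2 + 0.87x3 ≤ 0.82   (phosphorus)
  88x1 + 3x2 + 998x4 ≥ 1998   (nickel)
  0.19x1 + 0.39x2 + 0.33x3 + 0.01x4 ≤ 0.62   (sulfur)
  x3 ≤ 2.2
  x2 ≤ 1.2
  x1, x2, x3, x4 ≥ 0.
The optimal basis is {stainless scrap, nickel briquettes}; ferrochrome, pig iron drop out. There the phosphorus and nickel constraints are tight.
Solving gives x1 = 2.278, x4 = 1.801.
Objective = 2·2.278 + 23.37·1.801 = 46.6454.

$46.65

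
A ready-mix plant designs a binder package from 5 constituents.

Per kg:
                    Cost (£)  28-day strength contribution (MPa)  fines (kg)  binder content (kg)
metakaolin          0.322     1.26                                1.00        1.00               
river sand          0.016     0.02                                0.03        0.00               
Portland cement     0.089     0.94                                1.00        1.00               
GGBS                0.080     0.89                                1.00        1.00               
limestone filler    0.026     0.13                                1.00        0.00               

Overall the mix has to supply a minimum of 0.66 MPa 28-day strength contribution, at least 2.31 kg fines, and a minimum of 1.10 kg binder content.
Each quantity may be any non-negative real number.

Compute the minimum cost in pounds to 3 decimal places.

Let x1 = kg of metakaolin, x2 = kg of river sand, x3 = kg of Portland cement, x4 = kg of GGBS, x5 = kg of limestone filler.
Minimise 0.322x1 + 0.016x2 + 0.089x3 + 0.08x4 + 0.026x5 s.t.:
  1.26x1 + 0.02x2 + 0.94x3 + 0.89x4 + 0.13x5 ≥ 0.66   (28-day strength contribution)
  1x1 + 0.03x2 + 1x3 + 1x4 + 1x5 ≥ 2.31   (fines)
  1x1 + 1x3 + 1x4 ≥ 1.1   (binder content)
  x1, x2, x3, x4, x5 ≥ 0.
At the optimum only GGBS, limestone filler are positive (metakaolin, river sand, Portland cement = 0). The fines and binder content requirements are met with equality.
So GGBS = 1.1 kg, limestone filler = 1.21 kg.
Objective = 0.08·1.1 + 0.026·1.21 = 0.11946.

£0.119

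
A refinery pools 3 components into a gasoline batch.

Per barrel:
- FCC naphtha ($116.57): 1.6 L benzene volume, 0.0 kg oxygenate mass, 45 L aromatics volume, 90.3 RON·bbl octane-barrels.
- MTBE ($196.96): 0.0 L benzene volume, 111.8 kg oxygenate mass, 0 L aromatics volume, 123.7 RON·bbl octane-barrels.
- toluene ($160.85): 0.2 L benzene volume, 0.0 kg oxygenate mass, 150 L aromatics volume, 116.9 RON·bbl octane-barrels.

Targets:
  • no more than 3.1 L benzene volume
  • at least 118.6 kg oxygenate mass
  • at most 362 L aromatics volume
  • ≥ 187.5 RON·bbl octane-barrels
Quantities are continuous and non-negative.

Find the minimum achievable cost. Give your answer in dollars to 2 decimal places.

Let x1 = barrels of FCC naphtha, x2 = barrels of MTBE, x3 = barrels of toluene.
min 116.57x1 + 196.96x2 + 160.85x3 with:
  1.6x1 + 0.2x3 ≤ 3.1   (benzene volume)
  111.8x2 ≥ 118.6   (oxygenate mass)
  45x1 + 150x3 ≤ 362   (aromatics volume)
  90.3x1 + 123.7x2 + 116.9x3 ≥ 187.5   (octane-barrels)
  x1, x2, x3 ≥ 0.
The cheapest feasible vertex uses only FCC naphtha, MTBE; toluene is not used. The oxygenate mass and octane-barrels requirements are met with equality.
So FCC naphtha = 0.623214 barrels, MTBE = 1.06082 barrels.
Total cost: 116.57·0.623214 + 196.96·1.06082 = 281.5872.

$281.59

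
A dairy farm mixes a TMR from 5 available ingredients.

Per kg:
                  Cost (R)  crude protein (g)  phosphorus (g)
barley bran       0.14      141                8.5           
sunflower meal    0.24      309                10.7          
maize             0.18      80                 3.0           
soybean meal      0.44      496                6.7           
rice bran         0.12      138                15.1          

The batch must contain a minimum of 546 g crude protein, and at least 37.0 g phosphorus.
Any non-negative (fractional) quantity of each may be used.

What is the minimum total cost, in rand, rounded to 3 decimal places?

Set it up as a linear program. Let x1 = kg of barley bran, x2 = kg of sunflower meal, x3 = kg of maize, x4 = kg of soybean meal, x5 = kg of rice bran.
min 0.14x1 + 0.24x2 + 0.18x3 + 0.44x4 + 0.12x5 subject to:
  141x1 + 309x2 + 80x3 + 496x4 + 138x5 ≥ 546   (crude protein)
  8.5x1 + 10.7x2 + 3x3 + 6.7x4 + 15.1x5 ≥ 37   (phosphorus)
  x1, x2, x3, x4, x5 ≥ 0.
The optimal basis is {sunflower meal, rice bran}; barley bran, maize, soybean meal drop out. Binding constraints: crude protein and phosphorus.
That vertex is x2 = 0.9841, x5 = 1.753.
Objective = 0.24·0.9841 + 0.12·1.753 = 0.44654.

R0.447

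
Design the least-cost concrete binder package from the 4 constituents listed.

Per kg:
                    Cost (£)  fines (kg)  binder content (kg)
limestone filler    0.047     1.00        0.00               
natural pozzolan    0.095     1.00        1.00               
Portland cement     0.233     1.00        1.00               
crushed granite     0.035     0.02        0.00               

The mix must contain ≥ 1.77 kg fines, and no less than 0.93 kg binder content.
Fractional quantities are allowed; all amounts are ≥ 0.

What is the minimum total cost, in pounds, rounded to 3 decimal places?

This is a linear program. Let x1 = kg of limestone filler, x2 = kg of natural pozzolan, x3 = kg of Portland cement, x4 = kg of crushed granite.
min 0.047x1 + 0.095x2 + 0.233x3 + 0.035x4 with:
  1x1 + 1x2 + 1x3 + 0.02x4 ≥ 1.77   (fines)
  1x2 + 1x3 ≥ 0.93   (binder content)
  x1, x2, x3, x4 ≥ 0.
At the optimum only limestone filler, natural pozzolan are positive (Portland cement, crushed granite = 0). The fines and binder content requirements are met with equality.
That vertex is x1 = 0.84, x2 = 0.93.
Hence cost = 0.047·0.84 + 0.095·0.93 = £0.12783.

£0.128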